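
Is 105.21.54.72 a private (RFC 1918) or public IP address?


RFC 1918 private ranges:
  10.0.0.0/8 (10.0.0.0 - 10.255.255.255)
  172.16.0.0/12 (172.16.0.0 - 172.31.255.255)
  192.168.0.0/16 (192.168.0.0 - 192.168.255.255)
Public (not in any RFC 1918 range)


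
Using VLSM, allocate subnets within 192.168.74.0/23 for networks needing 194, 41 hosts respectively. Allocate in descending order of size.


194 hosts -> /24 (254 usable): 192.168.74.0/24
41 hosts -> /26 (62 usable): 192.168.75.0/26
Allocation: 192.168.74.0/24 (194 hosts, 254 usable); 192.168.75.0/26 (41 hosts, 62 usable)


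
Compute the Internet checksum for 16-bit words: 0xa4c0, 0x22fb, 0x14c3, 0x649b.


Sum all words (with carry folding):
+ 0xa4c0 = 0xa4c0
+ 0x22fb = 0xc7bb
+ 0x14c3 = 0xdc7e
+ 0x649b = 0x411a
One's complement: ~0x411a
Checksum = 0xbee5


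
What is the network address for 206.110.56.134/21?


IP:   11001110.01101110.00111000.10000110
Mask: 11111111.11111111.11111000.00000000
AND operation:
Net:  11001110.01101110.00111000.00000000
Network: 206.110.56.0/21


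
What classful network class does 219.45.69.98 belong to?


First octet: 219
Binary: 11011011
110xxxxx -> Class C (192-223)
Class C, default mask 255.255.255.0 (/24)


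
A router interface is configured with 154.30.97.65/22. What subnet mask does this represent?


/22 means 22 network bits, 10 host bits
Binary: 11111111111111111111110000000000
Mask: 255.255.252.0


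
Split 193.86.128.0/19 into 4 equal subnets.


New prefix = 19 + 2 = 21
Each subnet has 2048 addresses
  193.86.128.0/21
  193.86.136.0/21
  193.86.144.0/21
  193.86.152.0/21
Subnets: 193.86.128.0/21, 193.86.136.0/21, 193.86.144.0/21, 193.86.152.0/21


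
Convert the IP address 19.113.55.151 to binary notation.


19 = 00010011
113 = 01110001
55 = 00110111
151 = 10010111
Binary: 00010011.01110001.00110111.10010111


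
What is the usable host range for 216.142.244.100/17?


Network: 216.142.128.0
Broadcast: 216.142.255.255
First usable = network + 1
Last usable = broadcast - 1
Range: 216.142.128.1 to 216.142.255.254


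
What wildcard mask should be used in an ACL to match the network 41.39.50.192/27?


Subnet mask: 255.255.255.224
Wildcard = 255.255.255.255 - subnet mask
255 - 255 = 0
255 - 255 = 0
255 - 255 = 0
255 - 224 = 31
Wildcard: 0.0.0.31


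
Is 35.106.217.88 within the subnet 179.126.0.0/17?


Subnet network: 179.126.0.0
Test IP AND mask: 35.106.128.0
No, 35.106.217.88 is not in 179.126.0.0/17


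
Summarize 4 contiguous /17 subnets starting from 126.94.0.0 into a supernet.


Original prefix: /17
Number of subnets: 4 = 2^2
New prefix = 17 - 2 = 15
Supernet: 126.94.0.0/15


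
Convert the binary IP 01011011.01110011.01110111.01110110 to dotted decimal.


01011011 = 91
01110011 = 115
01110111 = 119
01110110 = 118
IP: 91.115.119.118


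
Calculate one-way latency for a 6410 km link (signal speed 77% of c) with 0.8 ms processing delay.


Speed = 0.77 * 3e5 km/s = 231000 km/s
Propagation delay = 6410 / 231000 = 0.0277 s = 27.7489 ms
Processing delay = 0.8 ms
Total one-way latency = 28.5489 ms


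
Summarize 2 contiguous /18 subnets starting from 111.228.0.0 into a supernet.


Original prefix: /18
Number of subnets: 2 = 2^1
New prefix = 18 - 1 = 17
Supernet: 111.228.0.0/17


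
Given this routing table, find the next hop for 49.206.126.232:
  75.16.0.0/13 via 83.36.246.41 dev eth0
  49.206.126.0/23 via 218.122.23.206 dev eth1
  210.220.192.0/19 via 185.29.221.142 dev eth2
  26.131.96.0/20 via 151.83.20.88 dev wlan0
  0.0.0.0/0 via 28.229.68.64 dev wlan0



Longest prefix match for 49.206.126.232:
  /13 75.16.0.0: no
  /23 49.206.126.0: MATCH
  /19 210.220.192.0: no
  /20 26.131.96.0: no
  /0 0.0.0.0: MATCH
Selected: next-hop 218.122.23.206 via eth1 (matched /23)


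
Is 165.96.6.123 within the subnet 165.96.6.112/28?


Subnet network: 165.96.6.112
Test IP AND mask: 165.96.6.112
Yes, 165.96.6.123 is in 165.96.6.112/28


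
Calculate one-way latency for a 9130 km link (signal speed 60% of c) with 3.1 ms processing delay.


Speed = 0.6 * 3e5 km/s = 180000 km/s
Propagation delay = 9130 / 180000 = 0.0507 s = 50.7222 ms
Processing delay = 3.1 ms
Total one-way latency = 53.8222 ms


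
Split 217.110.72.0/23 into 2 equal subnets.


New prefix = 23 + 1 = 24
Each subnet has 256 addresses
  217.110.72.0/24
  217.110.73.0/24
Subnets: 217.110.72.0/24, 217.110.73.0/24


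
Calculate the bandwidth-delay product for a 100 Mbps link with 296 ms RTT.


BDP = bandwidth * RTT
= 100 Mbps * 296 ms
= 100 * 1e6 * 296 / 1000 bits
= 29600000 bits
= 3700000 bytes
= 3613.2812 KB
BDP = 29600000 bits (3700000 bytes)


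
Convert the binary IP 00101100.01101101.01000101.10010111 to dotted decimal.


00101100 = 44
01101101 = 109
01000101 = 69
10010111 = 151
IP: 44.109.69.151


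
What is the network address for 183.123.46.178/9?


IP:   10110111.01111011.00101110.10110010
Mask: 11111111.10000000.00000000.00000000
AND operation:
Net:  10110111.00000000.00000000.00000000
Network: 183.0.0.0/9


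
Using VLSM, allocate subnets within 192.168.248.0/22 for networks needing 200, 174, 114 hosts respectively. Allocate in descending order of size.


200 hosts -> /24 (254 usable): 192.168.248.0/24
174 hosts -> /24 (254 usable): 192.168.249.0/24
114 hosts -> /25 (126 usable): 192.168.250.0/25
Allocation: 192.168.248.0/24 (200 hosts, 254 usable); 192.168.249.0/24 (174 hosts, 254 usable); 192.168.250.0/25 (114 hosts, 126 usable)


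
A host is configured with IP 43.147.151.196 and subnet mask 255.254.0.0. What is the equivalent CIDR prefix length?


Binary: 11111111.11111110.00000000.00000000
Count leading 1s
Prefix: /15


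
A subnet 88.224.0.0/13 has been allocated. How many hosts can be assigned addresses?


Host bits = 32 - 13 = 19
Total addresses = 2^19 = 524288
Usable = total - 2 (network and broadcast)
Usable hosts: 524286


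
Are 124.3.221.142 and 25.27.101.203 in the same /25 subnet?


Mask: 255.255.255.128
124.3.221.142 AND mask = 124.3.221.128
25.27.101.203 AND mask = 25.27.101.128
No, different subnets (124.3.221.128 vs 25.27.101.128)


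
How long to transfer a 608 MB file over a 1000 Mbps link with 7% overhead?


Effective throughput = 1000 * (1 - 7/100) = 930.0 Mbps
File size in Mb = 608 * 8 = 4864 Mb
Time = 4864 / 930.0
Time = 5.2301 seconds


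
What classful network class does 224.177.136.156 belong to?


First octet: 224
Binary: 11100000
1110xxxx -> Class D (224-239)
Class D (multicast), default mask N/A


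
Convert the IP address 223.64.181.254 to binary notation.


223 = 11011111
64 = 01000000
181 = 10110101
254 = 11111110
Binary: 11011111.01000000.10110101.11111110


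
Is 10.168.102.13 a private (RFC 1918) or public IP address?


RFC 1918 private ranges:
  10.0.0.0/8 (10.0.0.0 - 10.255.255.255)
  172.16.0.0/12 (172.16.0.0 - 172.31.255.255)
  192.168.0.0/16 (192.168.0.0 - 192.168.255.255)
Private (in 10.0.0.0/8)


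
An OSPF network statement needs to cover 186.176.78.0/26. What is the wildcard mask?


Subnet mask: 255.255.255.192
Wildcard = 255.255.255.255 - subnet mask
255 - 255 = 0
255 - 255 = 0
255 - 255 = 0
255 - 192 = 63
Wildcard: 0.0.0.63


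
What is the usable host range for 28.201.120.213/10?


Network: 28.192.0.0
Broadcast: 28.255.255.255
First usable = network + 1
Last usable = broadcast - 1
Range: 28.192.0.1 to 28.255.255.254


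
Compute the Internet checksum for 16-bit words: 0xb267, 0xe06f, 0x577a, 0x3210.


Sum all words (with carry folding):
+ 0xb267 = 0xb267
+ 0xe06f = 0x92d7
+ 0x577a = 0xea51
+ 0x3210 = 0x1c62
One's complement: ~0x1c62
Checksum = 0xe39d


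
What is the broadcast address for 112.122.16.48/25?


Network: 112.122.16.0/25
Host bits = 7
Set all host bits to 1:
Broadcast: 112.122.16.127


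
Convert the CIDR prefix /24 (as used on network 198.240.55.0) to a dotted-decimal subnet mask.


/24 means 24 network bits, 8 host bits
Binary: 11111111111111111111111100000000
Mask: 255.255.255.0


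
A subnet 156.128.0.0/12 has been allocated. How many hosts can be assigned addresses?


Host bits = 32 - 12 = 20
Total addresses = 2^20 = 1048576
Usable = total - 2 (network and broadcast)
Usable hosts: 1048574


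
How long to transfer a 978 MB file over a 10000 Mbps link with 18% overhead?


Effective throughput = 10000 * (1 - 18/100) = 8200 Mbps
File size in Mb = 978 * 8 = 7824 Mb
Time = 7824 / 8200
Time = 0.9541 seconds


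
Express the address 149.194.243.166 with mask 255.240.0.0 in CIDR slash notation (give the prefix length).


Binary: 11111111.11110000.00000000.00000000
Count leading 1s
Prefix: /12


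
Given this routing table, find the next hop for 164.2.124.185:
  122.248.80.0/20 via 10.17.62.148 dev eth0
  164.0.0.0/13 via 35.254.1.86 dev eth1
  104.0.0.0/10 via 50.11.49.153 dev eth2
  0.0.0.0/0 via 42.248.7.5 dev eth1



Longest prefix match for 164.2.124.185:
  /20 122.248.80.0: no
  /13 164.0.0.0: MATCH
  /10 104.0.0.0: no
  /0 0.0.0.0: MATCH
Selected: next-hop 35.254.1.86 via eth1 (matched /13)


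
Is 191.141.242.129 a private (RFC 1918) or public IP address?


RFC 1918 private ranges:
  10.0.0.0/8 (10.0.0.0 - 10.255.255.255)
  172.16.0.0/12 (172.16.0.0 - 172.31.255.255)
  192.168.0.0/16 (192.168.0.0 - 192.168.255.255)
Public (not in any RFC 1918 range)


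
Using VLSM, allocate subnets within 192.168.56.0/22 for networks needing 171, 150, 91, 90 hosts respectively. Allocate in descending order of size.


171 hosts -> /24 (254 usable): 192.168.56.0/24
150 hosts -> /24 (254 usable): 192.168.57.0/24
91 hosts -> /25 (126 usable): 192.168.58.0/25
90 hosts -> /25 (126 usable): 192.168.58.128/25
Allocation: 192.168.56.0/24 (171 hosts, 254 usable); 192.168.57.0/24 (150 hosts, 254 usable); 192.168.58.0/25 (91 hosts, 126 usable); 192.168.58.128/25 (90 hosts, 126 usable)


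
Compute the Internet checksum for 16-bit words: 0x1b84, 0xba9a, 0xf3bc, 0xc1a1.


Sum all words (with carry folding):
+ 0x1b84 = 0x1b84
+ 0xba9a = 0xd61e
+ 0xf3bc = 0xc9db
+ 0xc1a1 = 0x8b7d
One's complement: ~0x8b7d
Checksum = 0x7482


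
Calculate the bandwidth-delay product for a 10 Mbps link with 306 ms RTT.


BDP = bandwidth * RTT
= 10 Mbps * 306 ms
= 10 * 1e6 * 306 / 1000 bits
= 3060000 bits
= 382500 bytes
= 373.5352 KB
BDP = 3060000 bits (382500 bytes)


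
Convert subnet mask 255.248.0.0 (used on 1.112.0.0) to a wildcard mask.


Subnet mask: 255.248.0.0
Wildcard = 255.255.255.255 - subnet mask
255 - 255 = 0
255 - 248 = 7
255 - 0 = 255
255 - 0 = 255
Wildcard: 0.7.255.255


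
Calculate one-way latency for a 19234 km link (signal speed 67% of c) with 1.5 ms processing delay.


Speed = 0.67 * 3e5 km/s = 201000 km/s
Propagation delay = 19234 / 201000 = 0.0957 s = 95.6915 ms
Processing delay = 1.5 ms
Total one-way latency = 97.1915 ms


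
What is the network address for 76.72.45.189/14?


IP:   01001100.01001000.00101101.10111101
Mask: 11111111.11111100.00000000.00000000
AND operation:
Net:  01001100.01001000.00000000.00000000
Network: 76.72.0.0/14


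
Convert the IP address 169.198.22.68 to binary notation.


169 = 10101001
198 = 11000110
22 = 00010110
68 = 01000100
Binary: 10101001.11000110.00010110.01000100


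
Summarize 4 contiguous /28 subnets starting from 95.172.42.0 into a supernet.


Original prefix: /28
Number of subnets: 4 = 2^2
New prefix = 28 - 2 = 26
Supernet: 95.172.42.0/26


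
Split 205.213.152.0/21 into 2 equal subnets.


New prefix = 21 + 1 = 22
Each subnet has 1024 addresses
  205.213.152.0/22
  205.213.156.0/22
Subnets: 205.213.152.0/22, 205.213.156.0/22


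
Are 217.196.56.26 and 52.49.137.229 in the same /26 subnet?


Mask: 255.255.255.192
217.196.56.26 AND mask = 217.196.56.0
52.49.137.229 AND mask = 52.49.137.192
No, different subnets (217.196.56.0 vs 52.49.137.192)


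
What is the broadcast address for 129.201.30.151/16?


Network: 129.201.0.0/16
Host bits = 16
Set all host bits to 1:
Broadcast: 129.201.255.255


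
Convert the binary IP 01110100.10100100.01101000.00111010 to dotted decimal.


01110100 = 116
10100100 = 164
01101000 = 104
00111010 = 58
IP: 116.164.104.58


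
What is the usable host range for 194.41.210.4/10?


Network: 194.0.0.0
Broadcast: 194.63.255.255
First usable = network + 1
Last usable = broadcast - 1
Range: 194.0.0.1 to 194.63.255.254


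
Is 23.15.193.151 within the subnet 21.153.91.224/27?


Subnet network: 21.153.91.224
Test IP AND mask: 23.15.193.128
No, 23.15.193.151 is not in 21.153.91.224/27


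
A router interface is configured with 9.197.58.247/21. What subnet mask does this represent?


/21 means 21 network bits, 11 host bits
Binary: 11111111111111111111100000000000
Mask: 255.255.248.0


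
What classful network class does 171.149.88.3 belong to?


First octet: 171
Binary: 10101011
10xxxxxx -> Class B (128-191)
Class B, default mask 255.255.0.0 (/16)


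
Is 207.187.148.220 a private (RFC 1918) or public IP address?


RFC 1918 private ranges:
  10.0.0.0/8 (10.0.0.0 - 10.255.255.255)
  172.16.0.0/12 (172.16.0.0 - 172.31.255.255)
  192.168.0.0/16 (192.168.0.0 - 192.168.255.255)
Public (not in any RFC 1918 range)


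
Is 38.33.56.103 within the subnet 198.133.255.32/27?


Subnet network: 198.133.255.32
Test IP AND mask: 38.33.56.96
No, 38.33.56.103 is not in 198.133.255.32/27


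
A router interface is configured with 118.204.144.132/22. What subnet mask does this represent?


/22 means 22 network bits, 10 host bits
Binary: 11111111111111111111110000000000
Mask: 255.255.252.0


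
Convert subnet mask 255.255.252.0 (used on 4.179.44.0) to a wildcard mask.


Subnet mask: 255.255.252.0
Wildcard = 255.255.255.255 - subnet mask
255 - 255 = 0
255 - 255 = 0
255 - 252 = 3
255 - 0 = 255
Wildcard: 0.0.3.255


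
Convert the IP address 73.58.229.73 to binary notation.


73 = 01001001
58 = 00111010
229 = 11100101
73 = 01001001
Binary: 01001001.00111010.11100101.01001001


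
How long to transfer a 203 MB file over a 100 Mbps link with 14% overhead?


Effective throughput = 100 * (1 - 14/100) = 86 Mbps
File size in Mb = 203 * 8 = 1624 Mb
Time = 1624 / 86
Time = 18.8837 seconds


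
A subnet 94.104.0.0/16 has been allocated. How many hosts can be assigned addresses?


Host bits = 32 - 16 = 16
Total addresses = 2^16 = 65536
Usable = total - 2 (network and broadcast)
Usable hosts: 65534


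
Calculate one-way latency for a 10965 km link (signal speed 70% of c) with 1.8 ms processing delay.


Speed = 0.7 * 3e5 km/s = 210000 km/s
Propagation delay = 10965 / 210000 = 0.0522 s = 52.2143 ms
Processing delay = 1.8 ms
Total one-way latency = 54.0143 ms


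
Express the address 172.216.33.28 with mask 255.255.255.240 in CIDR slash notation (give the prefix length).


Binary: 11111111.11111111.11111111.11110000
Count leading 1s
Prefix: /28


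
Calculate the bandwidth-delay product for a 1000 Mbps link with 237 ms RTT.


BDP = bandwidth * RTT
= 1000 Mbps * 237 ms
= 1000 * 1e6 * 237 / 1000 bits
= 237000000 bits
= 29625000 bytes
= 28930.6641 KB
BDP = 237000000 bits (29625000 bytes)


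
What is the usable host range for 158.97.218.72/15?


Network: 158.96.0.0
Broadcast: 158.97.255.255
First usable = network + 1
Last usable = broadcast - 1
Range: 158.96.0.1 to 158.97.255.254


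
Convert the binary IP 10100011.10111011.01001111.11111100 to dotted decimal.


10100011 = 163
10111011 = 187
01001111 = 79
11111100 = 252
IP: 163.187.79.252


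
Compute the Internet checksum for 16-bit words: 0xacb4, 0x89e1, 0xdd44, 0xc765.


Sum all words (with carry folding):
+ 0xacb4 = 0xacb4
+ 0x89e1 = 0x3696
+ 0xdd44 = 0x13db
+ 0xc765 = 0xdb40
One's complement: ~0xdb40
Checksum = 0x24bf


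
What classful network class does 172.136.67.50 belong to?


First octet: 172
Binary: 10101100
10xxxxxx -> Class B (128-191)
Class B, default mask 255.255.0.0 (/16)


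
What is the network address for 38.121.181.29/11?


IP:   00100110.01111001.10110101.00011101
Mask: 11111111.11100000.00000000.00000000
AND operation:
Net:  00100110.01100000.00000000.00000000
Network: 38.96.0.0/11


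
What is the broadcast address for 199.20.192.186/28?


Network: 199.20.192.176/28
Host bits = 4
Set all host bits to 1:
Broadcast: 199.20.192.191


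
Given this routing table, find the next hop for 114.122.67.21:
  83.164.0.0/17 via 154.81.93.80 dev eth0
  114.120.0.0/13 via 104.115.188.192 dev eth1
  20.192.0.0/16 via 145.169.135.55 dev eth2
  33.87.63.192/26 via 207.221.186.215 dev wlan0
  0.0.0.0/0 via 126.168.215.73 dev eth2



Longest prefix match for 114.122.67.21:
  /17 83.164.0.0: no
  /13 114.120.0.0: MATCH
  /16 20.192.0.0: no
  /26 33.87.63.192: no
  /0 0.0.0.0: MATCH
Selected: next-hop 104.115.188.192 via eth1 (matched /13)


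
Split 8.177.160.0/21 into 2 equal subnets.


New prefix = 21 + 1 = 22
Each subnet has 1024 addresses
  8.177.160.0/22
  8.177.164.0/22
Subnets: 8.177.160.0/22, 8.177.164.0/22


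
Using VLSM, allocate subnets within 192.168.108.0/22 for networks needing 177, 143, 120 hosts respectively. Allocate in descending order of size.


177 hosts -> /24 (254 usable): 192.168.108.0/24
143 hosts -> /24 (254 usable): 192.168.109.0/24
120 hosts -> /25 (126 usable): 192.168.110.0/25
Allocation: 192.168.108.0/24 (177 hosts, 254 usable); 192.168.109.0/24 (143 hosts, 254 usable); 192.168.110.0/25 (120 hosts, 126 usable)


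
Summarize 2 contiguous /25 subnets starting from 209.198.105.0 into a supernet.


Original prefix: /25
Number of subnets: 2 = 2^1
New prefix = 25 - 1 = 24
Supernet: 209.198.105.0/24


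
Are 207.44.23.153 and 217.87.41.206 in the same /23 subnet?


Mask: 255.255.254.0
207.44.23.153 AND mask = 207.44.22.0
217.87.41.206 AND mask = 217.87.40.0
No, different subnets (207.44.22.0 vs 217.87.40.0)


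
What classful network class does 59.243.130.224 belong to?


First octet: 59
Binary: 00111011
0xxxxxxx -> Class A (1-126)
Class A, default mask 255.0.0.0 (/8)


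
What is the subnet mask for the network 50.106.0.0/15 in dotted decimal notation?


/15 means 15 network bits, 17 host bits
Binary: 11111111111111100000000000000000
Mask: 255.254.0.0


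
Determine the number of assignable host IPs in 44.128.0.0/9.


Host bits = 32 - 9 = 23
Total addresses = 2^23 = 8388608
Usable = total - 2 (network and broadcast)
Usable hosts: 8388606


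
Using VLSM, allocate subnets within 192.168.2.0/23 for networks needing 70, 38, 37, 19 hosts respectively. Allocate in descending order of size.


70 hosts -> /25 (126 usable): 192.168.2.0/25
38 hosts -> /26 (62 usable): 192.168.2.128/26
37 hosts -> /26 (62 usable): 192.168.2.192/26
19 hosts -> /27 (30 usable): 192.168.3.0/27
Allocation: 192.168.2.0/25 (70 hosts, 126 usable); 192.168.2.128/26 (38 hosts, 62 usable); 192.168.2.192/26 (37 hosts, 62 usable); 192.168.3.0/27 (19 hosts, 30 usable)


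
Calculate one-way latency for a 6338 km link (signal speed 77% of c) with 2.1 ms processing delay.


Speed = 0.77 * 3e5 km/s = 231000 km/s
Propagation delay = 6338 / 231000 = 0.0274 s = 27.4372 ms
Processing delay = 2.1 ms
Total one-way latency = 29.5372 ms


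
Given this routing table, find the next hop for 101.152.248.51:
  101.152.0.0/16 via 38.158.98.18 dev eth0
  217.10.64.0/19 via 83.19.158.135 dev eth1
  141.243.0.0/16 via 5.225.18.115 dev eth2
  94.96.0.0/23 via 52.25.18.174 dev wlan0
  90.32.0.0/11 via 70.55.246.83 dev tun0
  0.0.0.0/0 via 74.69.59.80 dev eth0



Longest prefix match for 101.152.248.51:
  /16 101.152.0.0: MATCH
  /19 217.10.64.0: no
  /16 141.243.0.0: no
  /23 94.96.0.0: no
  /11 90.32.0.0: no
  /0 0.0.0.0: MATCH
Selected: next-hop 38.158.98.18 via eth0 (matched /16)


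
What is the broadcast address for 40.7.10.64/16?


Network: 40.7.0.0/16
Host bits = 16
Set all host bits to 1:
Broadcast: 40.7.255.255


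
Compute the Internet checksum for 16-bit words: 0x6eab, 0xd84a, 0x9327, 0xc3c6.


Sum all words (with carry folding):
+ 0x6eab = 0x6eab
+ 0xd84a = 0x46f6
+ 0x9327 = 0xda1d
+ 0xc3c6 = 0x9de4
One's complement: ~0x9de4
Checksum = 0x621b


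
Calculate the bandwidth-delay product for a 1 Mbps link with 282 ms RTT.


BDP = bandwidth * RTT
= 1 Mbps * 282 ms
= 1 * 1e6 * 282 / 1000 bits
= 282000 bits
= 35250 bytes
= 34.4238 KB
BDP = 282000 bits (35250 bytes)


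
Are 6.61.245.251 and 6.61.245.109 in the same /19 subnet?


Mask: 255.255.224.0
6.61.245.251 AND mask = 6.61.224.0
6.61.245.109 AND mask = 6.61.224.0
Yes, same subnet (6.61.224.0)


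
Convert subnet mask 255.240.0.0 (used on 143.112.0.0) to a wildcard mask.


Subnet mask: 255.240.0.0
Wildcard = 255.255.255.255 - subnet mask
255 - 255 = 0
255 - 240 = 15
255 - 0 = 255
255 - 0 = 255
Wildcard: 0.15.255.255


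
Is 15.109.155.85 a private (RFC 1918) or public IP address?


RFC 1918 private ranges:
  10.0.0.0/8 (10.0.0.0 - 10.255.255.255)
  172.16.0.0/12 (172.16.0.0 - 172.31.255.255)
  192.168.0.0/16 (192.168.0.0 - 192.168.255.255)
Public (not in any RFC 1918 range)


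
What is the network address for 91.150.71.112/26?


IP:   01011011.10010110.01000111.01110000
Mask: 11111111.11111111.11111111.11000000
AND operation:
Net:  01011011.10010110.01000111.01000000
Network: 91.150.71.64/26


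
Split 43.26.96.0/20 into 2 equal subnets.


New prefix = 20 + 1 = 21
Each subnet has 2048 addresses
  43.26.96.0/21
  43.26.104.0/21
Subnets: 43.26.96.0/21, 43.26.104.0/21


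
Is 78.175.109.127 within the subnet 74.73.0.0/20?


Subnet network: 74.73.0.0
Test IP AND mask: 78.175.96.0
No, 78.175.109.127 is not in 74.73.0.0/20


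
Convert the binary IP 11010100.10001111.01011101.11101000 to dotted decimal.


11010100 = 212
10001111 = 143
01011101 = 93
11101000 = 232
IP: 212.143.93.232


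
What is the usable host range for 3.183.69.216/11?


Network: 3.160.0.0
Broadcast: 3.191.255.255
First usable = network + 1
Last usable = broadcast - 1
Range: 3.160.0.1 to 3.191.255.254


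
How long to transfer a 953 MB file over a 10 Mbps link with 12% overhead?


Effective throughput = 10 * (1 - 12/100) = 8.8 Mbps
File size in Mb = 953 * 8 = 7624 Mb
Time = 7624 / 8.8
Time = 866.3636 seconds


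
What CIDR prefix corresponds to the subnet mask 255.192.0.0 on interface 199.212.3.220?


Binary: 11111111.11000000.00000000.00000000
Count leading 1s
Prefix: /10


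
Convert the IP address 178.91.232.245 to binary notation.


178 = 10110010
91 = 01011011
232 = 11101000
245 = 11110101
Binary: 10110010.01011011.11101000.11110101


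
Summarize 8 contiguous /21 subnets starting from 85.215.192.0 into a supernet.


Original prefix: /21
Number of subnets: 8 = 2^3
New prefix = 21 - 3 = 18
Supernet: 85.215.192.0/18


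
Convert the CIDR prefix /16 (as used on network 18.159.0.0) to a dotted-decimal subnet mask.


/16 means 16 network bits, 16 host bits
Binary: 11111111111111110000000000000000
Mask: 255.255.0.0


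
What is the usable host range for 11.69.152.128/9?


Network: 11.0.0.0
Broadcast: 11.127.255.255
First usable = network + 1
Last usable = broadcast - 1
Range: 11.0.0.1 to 11.127.255.254


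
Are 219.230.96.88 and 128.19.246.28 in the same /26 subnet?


Mask: 255.255.255.192
219.230.96.88 AND mask = 219.230.96.64
128.19.246.28 AND mask = 128.19.246.0
No, different subnets (219.230.96.64 vs 128.19.246.0)


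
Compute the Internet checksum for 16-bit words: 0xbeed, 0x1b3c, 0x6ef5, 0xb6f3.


Sum all words (with carry folding):
+ 0xbeed = 0xbeed
+ 0x1b3c = 0xda29
+ 0x6ef5 = 0x491f
+ 0xb6f3 = 0x0013
One's complement: ~0x0013
Checksum = 0xffec


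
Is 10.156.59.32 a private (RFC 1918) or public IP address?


RFC 1918 private ranges:
  10.0.0.0/8 (10.0.0.0 - 10.255.255.255)
  172.16.0.0/12 (172.16.0.0 - 172.31.255.255)
  192.168.0.0/16 (192.168.0.0 - 192.168.255.255)
Private (in 10.0.0.0/8)


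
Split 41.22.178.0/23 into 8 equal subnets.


New prefix = 23 + 3 = 26
Each subnet has 64 addresses
  41.22.178.0/26
  41.22.178.64/26
  41.22.178.128/26
  41.22.178.192/26
  41.22.179.0/26
  41.22.179.64/26
  41.22.179.128/26
  41.22.179.192/26
Subnets: 41.22.178.0/26, 41.22.178.64/26, 41.22.178.128/26, 41.22.178.192/26, 41.22.179.0/26, 41.22.179.64/26, 41.22.179.128/26, 41.22.179.192/26


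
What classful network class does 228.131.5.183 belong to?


First octet: 228
Binary: 11100100
1110xxxx -> Class D (224-239)
Class D (multicast), default mask N/A


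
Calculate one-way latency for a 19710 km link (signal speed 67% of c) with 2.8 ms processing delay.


Speed = 0.67 * 3e5 km/s = 201000 km/s
Propagation delay = 19710 / 201000 = 0.0981 s = 98.0597 ms
Processing delay = 2.8 ms
Total one-way latency = 100.8597 ms


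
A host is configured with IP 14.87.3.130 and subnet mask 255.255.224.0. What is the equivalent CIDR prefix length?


Binary: 11111111.11111111.11100000.00000000
Count leading 1s
Prefix: /19


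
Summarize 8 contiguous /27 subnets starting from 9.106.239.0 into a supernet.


Original prefix: /27
Number of subnets: 8 = 2^3
New prefix = 27 - 3 = 24
Supernet: 9.106.239.0/24


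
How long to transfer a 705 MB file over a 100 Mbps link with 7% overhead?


Effective throughput = 100 * (1 - 7/100) = 93 Mbps
File size in Mb = 705 * 8 = 5640 Mb
Time = 5640 / 93
Time = 60.6452 seconds


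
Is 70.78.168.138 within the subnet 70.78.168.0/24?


Subnet network: 70.78.168.0
Test IP AND mask: 70.78.168.0
Yes, 70.78.168.138 is in 70.78.168.0/24


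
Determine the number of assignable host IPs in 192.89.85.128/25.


Host bits = 32 - 25 = 7
Total addresses = 2^7 = 128
Usable = total - 2 (network and broadcast)
Usable hosts: 126


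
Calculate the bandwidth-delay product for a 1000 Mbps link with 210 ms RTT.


BDP = bandwidth * RTT
= 1000 Mbps * 210 ms
= 1000 * 1e6 * 210 / 1000 bits
= 210000000 bits
= 26250000 bytes
= 25634.7656 KB
BDP = 210000000 bits (26250000 bytes)


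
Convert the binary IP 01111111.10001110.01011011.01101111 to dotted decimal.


01111111 = 127
10001110 = 142
01011011 = 91
01101111 = 111
IP: 127.142.91.111


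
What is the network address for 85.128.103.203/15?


IP:   01010101.10000000.01100111.11001011
Mask: 11111111.11111110.00000000.00000000
AND operation:
Net:  01010101.10000000.00000000.00000000
Network: 85.128.0.0/15


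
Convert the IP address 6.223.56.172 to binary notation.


6 = 00000110
223 = 11011111
56 = 00111000
172 = 10101100
Binary: 00000110.11011111.00111000.10101100


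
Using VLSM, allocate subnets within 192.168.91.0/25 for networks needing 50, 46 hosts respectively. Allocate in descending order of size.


50 hosts -> /26 (62 usable): 192.168.91.0/26
46 hosts -> /26 (62 usable): 192.168.91.64/26
Allocation: 192.168.91.0/26 (50 hosts, 62 usable); 192.168.91.64/26 (46 hosts, 62 usable)


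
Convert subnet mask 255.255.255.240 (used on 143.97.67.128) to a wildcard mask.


Subnet mask: 255.255.255.240
Wildcard = 255.255.255.255 - subnet mask
255 - 255 = 0
255 - 255 = 0
255 - 255 = 0
255 - 240 = 15
Wildcard: 0.0.0.15


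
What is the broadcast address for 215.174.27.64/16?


Network: 215.174.0.0/16
Host bits = 16
Set all host bits to 1:
Broadcast: 215.174.255.255


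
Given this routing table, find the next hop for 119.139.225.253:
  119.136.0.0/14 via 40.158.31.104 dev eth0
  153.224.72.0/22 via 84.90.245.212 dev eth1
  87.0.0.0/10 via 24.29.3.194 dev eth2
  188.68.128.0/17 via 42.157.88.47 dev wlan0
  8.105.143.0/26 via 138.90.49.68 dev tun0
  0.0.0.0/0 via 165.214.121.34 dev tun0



Longest prefix match for 119.139.225.253:
  /14 119.136.0.0: MATCH
  /22 153.224.72.0: no
  /10 87.0.0.0: no
  /17 188.68.128.0: no
  /26 8.105.143.0: no
  /0 0.0.0.0: MATCH
Selected: next-hop 40.158.31.104 via eth0 (matched /14)


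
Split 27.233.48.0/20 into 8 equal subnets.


New prefix = 20 + 3 = 23
Each subnet has 512 addresses
  27.233.48.0/23
  27.233.50.0/23
  27.233.52.0/23
  27.233.54.0/23
  27.233.56.0/23
  27.233.58.0/23
  27.233.60.0/23
  27.233.62.0/23
Subnets: 27.233.48.0/23, 27.233.50.0/23, 27.233.52.0/23, 27.233.54.0/23, 27.233.56.0/23, 27.233.58.0/23, 27.233.60.0/23, 27.233.62.0/23


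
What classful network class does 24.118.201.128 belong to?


First octet: 24
Binary: 00011000
0xxxxxxx -> Class A (1-126)
Class A, default mask 255.0.0.0 (/8)


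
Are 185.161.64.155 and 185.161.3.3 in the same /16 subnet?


Mask: 255.255.0.0
185.161.64.155 AND mask = 185.161.0.0
185.161.3.3 AND mask = 185.161.0.0
Yes, same subnet (185.161.0.0)


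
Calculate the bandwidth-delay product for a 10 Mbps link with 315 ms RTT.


BDP = bandwidth * RTT
= 10 Mbps * 315 ms
= 10 * 1e6 * 315 / 1000 bits
= 3150000 bits
= 393750 bytes
= 384.5215 KB
BDP = 3150000 bits (393750 bytes)


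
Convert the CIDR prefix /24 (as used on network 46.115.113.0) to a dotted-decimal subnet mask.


/24 means 24 network bits, 8 host bits
Binary: 11111111111111111111111100000000
Mask: 255.255.255.0


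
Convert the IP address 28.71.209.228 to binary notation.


28 = 00011100
71 = 01000111
209 = 11010001
228 = 11100100
Binary: 00011100.01000111.11010001.11100100


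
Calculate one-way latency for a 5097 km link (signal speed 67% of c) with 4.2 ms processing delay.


Speed = 0.67 * 3e5 km/s = 201000 km/s
Propagation delay = 5097 / 201000 = 0.0254 s = 25.3582 ms
Processing delay = 4.2 ms
Total one-way latency = 29.5582 ms


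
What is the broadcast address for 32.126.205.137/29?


Network: 32.126.205.136/29
Host bits = 3
Set all host bits to 1:
Broadcast: 32.126.205.143


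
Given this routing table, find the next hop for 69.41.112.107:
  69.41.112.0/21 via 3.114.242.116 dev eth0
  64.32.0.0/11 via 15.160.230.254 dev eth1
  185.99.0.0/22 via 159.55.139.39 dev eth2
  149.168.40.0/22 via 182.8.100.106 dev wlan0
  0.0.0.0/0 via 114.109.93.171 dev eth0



Longest prefix match for 69.41.112.107:
  /21 69.41.112.0: MATCH
  /11 64.32.0.0: no
  /22 185.99.0.0: no
  /22 149.168.40.0: no
  /0 0.0.0.0: MATCH
Selected: next-hop 3.114.242.116 via eth0 (matched /21)


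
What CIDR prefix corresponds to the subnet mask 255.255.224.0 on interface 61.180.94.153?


Binary: 11111111.11111111.11100000.00000000
Count leading 1s
Prefix: /19


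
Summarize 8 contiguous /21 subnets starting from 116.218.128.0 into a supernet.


Original prefix: /21
Number of subnets: 8 = 2^3
New prefix = 21 - 3 = 18
Supernet: 116.218.128.0/18


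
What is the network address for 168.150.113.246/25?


IP:   10101000.10010110.01110001.11110110
Mask: 11111111.11111111.11111111.10000000
AND operation:
Net:  10101000.10010110.01110001.10000000
Network: 168.150.113.128/25


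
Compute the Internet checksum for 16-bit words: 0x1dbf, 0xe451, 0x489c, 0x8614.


Sum all words (with carry folding):
+ 0x1dbf = 0x1dbf
+ 0xe451 = 0x0211
+ 0x489c = 0x4aad
+ 0x8614 = 0xd0c1
One's complement: ~0xd0c1
Checksum = 0x2f3e


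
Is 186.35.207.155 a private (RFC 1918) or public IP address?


RFC 1918 private ranges:
  10.0.0.0/8 (10.0.0.0 - 10.255.255.255)
  172.16.0.0/12 (172.16.0.0 - 172.31.255.255)
  192.168.0.0/16 (192.168.0.0 - 192.168.255.255)
Public (not in any RFC 1918 range)


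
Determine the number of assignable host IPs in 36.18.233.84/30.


Host bits = 32 - 30 = 2
Total addresses = 2^2 = 4
Usable = total - 2 (network and broadcast)
Usable hosts: 2


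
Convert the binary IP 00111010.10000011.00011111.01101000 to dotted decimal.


00111010 = 58
10000011 = 131
00011111 = 31
01101000 = 104
IP: 58.131.31.104


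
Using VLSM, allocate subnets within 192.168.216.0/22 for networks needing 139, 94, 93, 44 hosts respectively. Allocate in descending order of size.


139 hosts -> /24 (254 usable): 192.168.216.0/24
94 hosts -> /25 (126 usable): 192.168.217.0/25
93 hosts -> /25 (126 usable): 192.168.217.128/25
44 hosts -> /26 (62 usable): 192.168.218.0/26
Allocation: 192.168.216.0/24 (139 hosts, 254 usable); 192.168.217.0/25 (94 hosts, 126 usable); 192.168.217.128/25 (93 hosts, 126 usable); 192.168.218.0/26 (44 hosts, 62 usable)


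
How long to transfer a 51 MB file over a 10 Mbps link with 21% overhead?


Effective throughput = 10 * (1 - 21/100) = 7.9 Mbps
File size in Mb = 51 * 8 = 408 Mb
Time = 408 / 7.9
Time = 51.6456 seconds


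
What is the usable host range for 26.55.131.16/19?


Network: 26.55.128.0
Broadcast: 26.55.159.255
First usable = network + 1
Last usable = broadcast - 1
Range: 26.55.128.1 to 26.55.159.254


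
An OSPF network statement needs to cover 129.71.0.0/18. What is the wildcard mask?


Subnet mask: 255.255.192.0
Wildcard = 255.255.255.255 - subnet mask
255 - 255 = 0
255 - 255 = 0
255 - 192 = 63
255 - 0 = 255
Wildcard: 0.0.63.255


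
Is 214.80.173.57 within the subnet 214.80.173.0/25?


Subnet network: 214.80.173.0
Test IP AND mask: 214.80.173.0
Yes, 214.80.173.57 is in 214.80.173.0/25


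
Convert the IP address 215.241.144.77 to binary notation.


215 = 11010111
241 = 11110001
144 = 10010000
77 = 01001101
Binary: 11010111.11110001.10010000.01001101


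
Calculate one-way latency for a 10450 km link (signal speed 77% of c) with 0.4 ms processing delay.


Speed = 0.77 * 3e5 km/s = 231000 km/s
Propagation delay = 10450 / 231000 = 0.0452 s = 45.2381 ms
Processing delay = 0.4 ms
Total one-way latency = 45.6381 ms


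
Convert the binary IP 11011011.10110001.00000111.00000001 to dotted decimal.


11011011 = 219
10110001 = 177
00000111 = 7
00000001 = 1
IP: 219.177.7.1


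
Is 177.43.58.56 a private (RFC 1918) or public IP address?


RFC 1918 private ranges:
  10.0.0.0/8 (10.0.0.0 - 10.255.255.255)
  172.16.0.0/12 (172.16.0.0 - 172.31.255.255)
  192.168.0.0/16 (192.168.0.0 - 192.168.255.255)
Public (not in any RFC 1918 range)


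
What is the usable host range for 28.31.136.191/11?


Network: 28.0.0.0
Broadcast: 28.31.255.255
First usable = network + 1
Last usable = broadcast - 1
Range: 28.0.0.1 to 28.31.255.254


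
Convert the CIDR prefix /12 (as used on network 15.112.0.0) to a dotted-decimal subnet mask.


/12 means 12 network bits, 20 host bits
Binary: 11111111111100000000000000000000
Mask: 255.240.0.0


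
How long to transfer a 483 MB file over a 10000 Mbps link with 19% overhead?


Effective throughput = 10000 * (1 - 19/100) = 8100.0 Mbps
File size in Mb = 483 * 8 = 3864 Mb
Time = 3864 / 8100.0
Time = 0.477 seconds


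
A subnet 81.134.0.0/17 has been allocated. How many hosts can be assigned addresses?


Host bits = 32 - 17 = 15
Total addresses = 2^15 = 32768
Usable = total - 2 (network and broadcast)
Usable hosts: 32766


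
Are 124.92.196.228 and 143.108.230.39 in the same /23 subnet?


Mask: 255.255.254.0
124.92.196.228 AND mask = 124.92.196.0
143.108.230.39 AND mask = 143.108.230.0
No, different subnets (124.92.196.0 vs 143.108.230.0)


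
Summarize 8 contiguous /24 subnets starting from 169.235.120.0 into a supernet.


Original prefix: /24
Number of subnets: 8 = 2^3
New prefix = 24 - 3 = 21
Supernet: 169.235.120.0/21


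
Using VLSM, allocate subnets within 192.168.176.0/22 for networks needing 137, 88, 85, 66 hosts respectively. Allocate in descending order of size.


137 hosts -> /24 (254 usable): 192.168.176.0/24
88 hosts -> /25 (126 usable): 192.168.177.0/25
85 hosts -> /25 (126 usable): 192.168.177.128/25
66 hosts -> /25 (126 usable): 192.168.178.0/25
Allocation: 192.168.176.0/24 (137 hosts, 254 usable); 192.168.177.0/25 (88 hosts, 126 usable); 192.168.177.128/25 (85 hosts, 126 usable); 192.168.178.0/25 (66 hosts, 126 usable)


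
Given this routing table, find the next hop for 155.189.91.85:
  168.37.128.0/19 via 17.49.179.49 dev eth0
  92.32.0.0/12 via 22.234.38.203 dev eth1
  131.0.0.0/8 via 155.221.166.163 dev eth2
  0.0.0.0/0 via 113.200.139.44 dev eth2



Longest prefix match for 155.189.91.85:
  /19 168.37.128.0: no
  /12 92.32.0.0: no
  /8 131.0.0.0: no
  /0 0.0.0.0: MATCH
Selected: next-hop 113.200.139.44 via eth2 (matched /0)


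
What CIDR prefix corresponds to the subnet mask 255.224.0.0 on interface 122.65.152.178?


Binary: 11111111.11100000.00000000.00000000
Count leading 1s
Prefix: /11


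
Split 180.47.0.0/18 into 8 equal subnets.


New prefix = 18 + 3 = 21
Each subnet has 2048 addresses
  180.47.0.0/21
  180.47.8.0/21
  180.47.16.0/21
  180.47.24.0/21
  180.47.32.0/21
  180.47.40.0/21
  180.47.48.0/21
  180.47.56.0/21
Subnets: 180.47.0.0/21, 180.47.8.0/21, 180.47.16.0/21, 180.47.24.0/21, 180.47.32.0/21, 180.47.40.0/21, 180.47.48.0/21, 180.47.56.0/21


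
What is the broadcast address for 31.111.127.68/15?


Network: 31.110.0.0/15
Host bits = 17
Set all host bits to 1:
Broadcast: 31.111.255.255


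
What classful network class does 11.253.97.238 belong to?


First octet: 11
Binary: 00001011
0xxxxxxx -> Class A (1-126)
Class A, default mask 255.0.0.0 (/8)


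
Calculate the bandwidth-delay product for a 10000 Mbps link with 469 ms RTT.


BDP = bandwidth * RTT
= 10000 Mbps * 469 ms
= 10000 * 1e6 * 469 / 1000 bits
= 4690000000 bits
= 586250000 bytes
= 572509.7656 KB
BDP = 4690000000 bits (586250000 bytes)


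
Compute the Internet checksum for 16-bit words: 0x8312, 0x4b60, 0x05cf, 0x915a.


Sum all words (with carry folding):
+ 0x8312 = 0x8312
+ 0x4b60 = 0xce72
+ 0x05cf = 0xd441
+ 0x915a = 0x659c
One's complement: ~0x659c
Checksum = 0x9a63


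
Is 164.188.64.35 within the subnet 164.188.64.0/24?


Subnet network: 164.188.64.0
Test IP AND mask: 164.188.64.0
Yes, 164.188.64.35 is in 164.188.64.0/24


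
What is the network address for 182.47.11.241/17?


IP:   10110110.00101111.00001011.11110001
Mask: 11111111.11111111.10000000.00000000
AND operation:
Net:  10110110.00101111.00000000.00000000
Network: 182.47.0.0/17


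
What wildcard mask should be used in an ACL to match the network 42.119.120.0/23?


Subnet mask: 255.255.254.0
Wildcard = 255.255.255.255 - subnet mask
255 - 255 = 0
255 - 255 = 0
255 - 254 = 1
255 - 0 = 255
Wildcard: 0.0.1.255


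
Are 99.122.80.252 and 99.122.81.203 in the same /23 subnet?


Mask: 255.255.254.0
99.122.80.252 AND mask = 99.122.80.0
99.122.81.203 AND mask = 99.122.80.0
Yes, same subnet (99.122.80.0)


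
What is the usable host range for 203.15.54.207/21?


Network: 203.15.48.0
Broadcast: 203.15.55.255
First usable = network + 1
Last usable = broadcast - 1
Range: 203.15.48.1 to 203.15.55.254


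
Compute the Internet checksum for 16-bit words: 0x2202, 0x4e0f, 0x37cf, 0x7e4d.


Sum all words (with carry folding):
+ 0x2202 = 0x2202
+ 0x4e0f = 0x7011
+ 0x37cf = 0xa7e0
+ 0x7e4d = 0x262e
One's complement: ~0x262e
Checksum = 0xd9d1


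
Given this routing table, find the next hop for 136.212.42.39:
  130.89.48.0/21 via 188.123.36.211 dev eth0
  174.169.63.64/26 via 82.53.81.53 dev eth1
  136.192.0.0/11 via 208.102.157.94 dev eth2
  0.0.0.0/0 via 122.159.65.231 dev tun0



Longest prefix match for 136.212.42.39:
  /21 130.89.48.0: no
  /26 174.169.63.64: no
  /11 136.192.0.0: MATCH
  /0 0.0.0.0: MATCH
Selected: next-hop 208.102.157.94 via eth2 (matched /11)


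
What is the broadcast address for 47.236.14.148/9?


Network: 47.128.0.0/9
Host bits = 23
Set all host bits to 1:
Broadcast: 47.255.255.255


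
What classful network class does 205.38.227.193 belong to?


First octet: 205
Binary: 11001101
110xxxxx -> Class C (192-223)
Class C, default mask 255.255.255.0 (/24)


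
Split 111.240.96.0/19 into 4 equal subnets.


New prefix = 19 + 2 = 21
Each subnet has 2048 addresses
  111.240.96.0/21
  111.240.104.0/21
  111.240.112.0/21
  111.240.120.0/21
Subnets: 111.240.96.0/21, 111.240.104.0/21, 111.240.112.0/21, 111.240.120.0/21


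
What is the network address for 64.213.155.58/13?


IP:   01000000.11010101.10011011.00111010
Mask: 11111111.11111000.00000000.00000000
AND operation:
Net:  01000000.11010000.00000000.00000000
Network: 64.208.0.0/13
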